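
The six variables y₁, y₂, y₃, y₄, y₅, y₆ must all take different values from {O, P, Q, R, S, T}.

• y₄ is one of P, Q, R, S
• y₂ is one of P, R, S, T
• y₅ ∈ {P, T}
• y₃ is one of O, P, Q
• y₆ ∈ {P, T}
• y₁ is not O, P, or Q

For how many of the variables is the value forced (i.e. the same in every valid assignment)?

Among the 6 variables, O fits only y₃ (and all 6 values in {O, P, Q, R, S, T} must be used), so y₃ = O.
The 5 still-open variables together cover exactly {P, Q, R, S, T} — 5 values for 5 variables — and Q appears only in y₄'s list, so y₄ = Q.
The 2 variables y₅ and y₆ are confined to {P, T}, which locks those values in; drop them from y₁, y₂.
Determined: y₃=O, y₄=Q. The other variables each still have more than one consistent value. That makes 2.

2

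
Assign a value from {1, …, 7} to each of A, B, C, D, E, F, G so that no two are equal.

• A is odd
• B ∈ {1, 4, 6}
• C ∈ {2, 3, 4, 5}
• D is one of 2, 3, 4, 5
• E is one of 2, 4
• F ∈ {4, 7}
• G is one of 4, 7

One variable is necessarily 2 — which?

E

The 7 variables together cover exactly {1, 2, 3, 4, 5, 6, 7} — 7 values for 7 variables — and 6 appears only in B's list, so B = 6.
Among the 6 still-open variables, 1 fits only A (and all 6 values in {1, 2, 3, 4, 5, 7} must be used), so A = 1.
F and G share exactly the 2 values {4, 7}; by pigeonhole those values go to them, so strike 4, 7 from C, D, E.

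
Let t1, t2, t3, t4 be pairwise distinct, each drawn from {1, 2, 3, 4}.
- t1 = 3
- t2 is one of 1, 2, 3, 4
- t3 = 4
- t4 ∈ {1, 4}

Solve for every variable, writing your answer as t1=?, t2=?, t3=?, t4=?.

t1's domain is down to {3}, so t1 = 3. Remove 3 from t2.
That leaves t3 = 4. Eliminate 4 elsewhere: t2, t4.
t4's domain is down to {1}, so t4 = 1. Strike 1 from t2.
t2's domain is down to {2}, so t2 = 2.

t1=3, t2=2, t3=4, t4=1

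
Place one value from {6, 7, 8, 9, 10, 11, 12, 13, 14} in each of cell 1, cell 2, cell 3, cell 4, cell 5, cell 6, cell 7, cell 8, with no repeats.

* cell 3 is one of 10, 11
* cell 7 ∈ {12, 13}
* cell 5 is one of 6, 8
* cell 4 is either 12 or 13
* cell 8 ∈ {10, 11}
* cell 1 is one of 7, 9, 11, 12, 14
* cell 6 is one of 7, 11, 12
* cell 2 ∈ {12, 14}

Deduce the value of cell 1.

9

cell 3 and cell 8 between them cover only {10, 11} — a naked pair. Remove those values from cell 1, cell 6.
cell 4 and cell 7 share exactly the 2 values {12, 13}; by pigeonhole those values go to them, so strike 12, 13 from cell 1, cell 2, cell 6.
That leaves cell 2 = 14. Remove 14 from cell 1.
cell 6's domain is down to {7}, so cell 6 = 7. Eliminate 7 elsewhere: cell 1.
So cell 1 = 9.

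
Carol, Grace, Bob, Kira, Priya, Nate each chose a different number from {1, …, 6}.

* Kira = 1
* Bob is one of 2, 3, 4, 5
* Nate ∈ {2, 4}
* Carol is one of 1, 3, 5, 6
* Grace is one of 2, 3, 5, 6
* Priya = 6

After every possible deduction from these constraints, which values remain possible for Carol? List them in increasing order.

Kira has just one choice, so Kira = 1. Strike 1 from Carol.
Priya's domain is down to {6}, so Priya = 6. Eliminate 6 elsewhere: Carol, Grace.
No further eliminations apply; Carol can still be any of 3, 5.

3, 5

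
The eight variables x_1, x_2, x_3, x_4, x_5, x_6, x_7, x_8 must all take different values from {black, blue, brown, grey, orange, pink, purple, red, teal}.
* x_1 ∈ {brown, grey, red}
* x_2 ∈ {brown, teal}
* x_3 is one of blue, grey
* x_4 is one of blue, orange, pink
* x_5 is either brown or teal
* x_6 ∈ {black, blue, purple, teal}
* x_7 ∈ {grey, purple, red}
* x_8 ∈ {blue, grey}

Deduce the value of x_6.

black

x_2 and x_5 share exactly the 2 values {brown, teal}; by pigeonhole those values go to them, so strike brown, teal from x_1, x_6.
x_3 and x_8 share exactly the 2 values {blue, grey}; by pigeonhole those values go to them, so strike blue, grey from x_1, x_4, x_6, x_7.
x_1 must be red (only option left). Remove red from x_7.
x_7 has just one choice, so x_7 = purple. Eliminate purple elsewhere: x_6.
So x_6 = black.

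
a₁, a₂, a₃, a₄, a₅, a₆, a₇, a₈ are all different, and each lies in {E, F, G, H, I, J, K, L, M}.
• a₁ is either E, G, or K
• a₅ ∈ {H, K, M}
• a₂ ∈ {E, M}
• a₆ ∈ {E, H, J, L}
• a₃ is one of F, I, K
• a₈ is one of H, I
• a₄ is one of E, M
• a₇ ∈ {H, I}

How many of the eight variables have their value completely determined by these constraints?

3

a₂ and a₄ share exactly the 2 values {E, M}; by pigeonhole those values go to them, so strike E, M from a₁, a₅, a₆.
a₇ and a₈ share exactly the 2 values {H, I}; by pigeonhole those values go to them, so strike H, I from a₃, a₅, a₆.
a₅'s domain is down to {K}, so a₅ = K. Eliminate K elsewhere: a₁, a₃.
That leaves a₁ = G.
a₃'s domain is down to {F}, so a₃ = F.
Determined: a₁=G, a₃=F, a₅=K. The other variables each still have more than one consistent value. That makes 3.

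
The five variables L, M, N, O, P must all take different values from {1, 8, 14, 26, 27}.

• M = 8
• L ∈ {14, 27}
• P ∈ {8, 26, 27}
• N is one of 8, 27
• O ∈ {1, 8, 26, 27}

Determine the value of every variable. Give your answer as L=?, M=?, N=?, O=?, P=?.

L=14, M=8, N=27, O=1, P=26

M must be 8 (only option left). Remove 8 from N, O, P.
That leaves N = 27. Remove 27 from L, O, P.
P has just one choice, so P = 26. So O can't be 26.
L must be 14 (only option left).
O has just one choice, so O = 1.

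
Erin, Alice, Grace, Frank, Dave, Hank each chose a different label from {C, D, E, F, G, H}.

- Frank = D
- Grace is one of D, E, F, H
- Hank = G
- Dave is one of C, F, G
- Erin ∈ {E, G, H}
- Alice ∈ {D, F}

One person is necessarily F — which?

Frank has just one choice, so Frank = D. Eliminate D elsewhere: Alice, Grace.

Alice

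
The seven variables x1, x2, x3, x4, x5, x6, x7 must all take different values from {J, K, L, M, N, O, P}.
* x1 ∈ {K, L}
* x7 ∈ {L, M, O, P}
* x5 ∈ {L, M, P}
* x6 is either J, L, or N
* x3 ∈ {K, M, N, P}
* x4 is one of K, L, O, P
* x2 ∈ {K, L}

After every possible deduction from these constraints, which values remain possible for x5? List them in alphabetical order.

M, P

Among the 7 variables, J fits only x6 (and all 7 values in {J, K, L, M, N, O, P} must be used), so x6 = J.
The 6 still-open variables together cover exactly {K, L, M, N, O, P} — 6 values for 6 variables — and N appears only in x3's list, so x3 = N.
x1 and x2 between them cover only {K, L} — a naked pair. Remove those values from x4, x5, x7.
No further eliminations apply; x5 can still be any of M, P.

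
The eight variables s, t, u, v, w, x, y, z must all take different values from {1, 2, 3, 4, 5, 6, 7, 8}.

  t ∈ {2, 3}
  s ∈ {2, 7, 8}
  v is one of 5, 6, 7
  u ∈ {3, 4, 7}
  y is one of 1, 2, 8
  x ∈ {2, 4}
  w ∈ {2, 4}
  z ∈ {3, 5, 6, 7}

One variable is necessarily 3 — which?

The 8 variables together cover exactly {1, 2, 3, 4, 5, 6, 7, 8} — 8 values for 8 variables — and 1 appears only in y's list, so y = 1.
The 7 still-open variables draw from only 7 values {2, 3, 4, 5, 6, 7, 8}, so each is used; only s can be 8, hence s = 8.
The 2 variables w and x are confined to {2, 4}, which locks those values in; drop them from t, u.
So 3 goes to t.

t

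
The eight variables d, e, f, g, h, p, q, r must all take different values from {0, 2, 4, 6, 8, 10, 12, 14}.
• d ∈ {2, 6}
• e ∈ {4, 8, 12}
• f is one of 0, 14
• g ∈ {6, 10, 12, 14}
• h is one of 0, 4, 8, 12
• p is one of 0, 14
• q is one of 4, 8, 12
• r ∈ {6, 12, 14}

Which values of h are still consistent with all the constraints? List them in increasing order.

4, 8, 12

The 8 variables together cover exactly {0, 2, 4, 6, 8, 10, 12, 14} — 8 values for 8 variables — and 2 appears only in d's list, so d = 2.
The 7 still-open variables together cover exactly {0, 4, 6, 8, 10, 12, 14} — 7 values for 7 variables — and 10 appears only in g's list, so g = 10.
The 6 still-open variables draw from only 6 values {0, 4, 6, 8, 12, 14}, so each is used; only r can be 6, hence r = 6.
f and p share exactly the 2 values {0, 14}; by pigeonhole those values go to them, so strike 0, 14 from h.
No further eliminations apply; h can still be any of 4, 8, 12.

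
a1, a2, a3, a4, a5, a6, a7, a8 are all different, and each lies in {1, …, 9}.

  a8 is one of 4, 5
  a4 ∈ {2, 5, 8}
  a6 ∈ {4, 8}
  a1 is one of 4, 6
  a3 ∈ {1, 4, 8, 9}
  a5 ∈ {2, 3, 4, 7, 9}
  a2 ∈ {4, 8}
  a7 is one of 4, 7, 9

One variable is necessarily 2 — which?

a4

a2 and a6 share exactly the 2 values {4, 8}; by pigeonhole those values go to them, so strike 4, 8 from a1, a3, a4, a5, a7, a8.
a1's domain is down to {6}, so a1 = 6.
a8 must be 5 (only option left). Strike 5 from a4.
So 2 goes to a4.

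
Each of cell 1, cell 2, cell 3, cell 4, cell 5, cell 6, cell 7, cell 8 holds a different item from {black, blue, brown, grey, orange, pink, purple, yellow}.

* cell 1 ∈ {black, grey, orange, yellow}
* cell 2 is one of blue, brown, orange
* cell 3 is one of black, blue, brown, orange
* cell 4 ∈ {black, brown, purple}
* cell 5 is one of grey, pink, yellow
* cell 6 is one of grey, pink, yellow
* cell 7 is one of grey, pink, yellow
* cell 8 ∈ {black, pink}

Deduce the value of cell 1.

orange

Among the 8 variables, purple fits only cell 4 (and all 8 values in {black, blue, brown, grey, orange, pink, purple, yellow} must be used), so cell 4 = purple.
The 3 variables cell 5, cell 6, cell 7 are confined to {grey, pink, yellow}, which locks those values in; drop them from cell 1, cell 8.
cell 8 has just one choice, so cell 8 = black. So cell 1, cell 3 can't be black.
So cell 1 = orange.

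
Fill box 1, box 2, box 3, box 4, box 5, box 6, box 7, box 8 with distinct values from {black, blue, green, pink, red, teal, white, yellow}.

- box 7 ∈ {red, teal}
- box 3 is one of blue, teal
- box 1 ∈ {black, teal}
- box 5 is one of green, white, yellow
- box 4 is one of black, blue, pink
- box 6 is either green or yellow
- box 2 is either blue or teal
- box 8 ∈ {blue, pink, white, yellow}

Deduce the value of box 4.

Among the 8 variables, red fits only box 7 (and all 8 values in {black, blue, green, pink, red, teal, white, yellow} must be used), so box 7 = red.
box 2 and box 3 share exactly the 2 values {blue, teal}; by pigeonhole those values go to them, so strike blue, teal from box 1, box 4, box 8.
box 1 has just one choice, so box 1 = black. Remove black from box 4.
So box 4 = pink.

pink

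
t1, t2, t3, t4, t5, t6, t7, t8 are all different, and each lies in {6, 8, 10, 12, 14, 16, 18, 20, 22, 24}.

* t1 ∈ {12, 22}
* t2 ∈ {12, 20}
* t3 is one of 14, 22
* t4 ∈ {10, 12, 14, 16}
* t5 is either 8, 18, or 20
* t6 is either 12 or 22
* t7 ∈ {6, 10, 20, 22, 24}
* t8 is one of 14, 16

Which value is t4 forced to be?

10

t1 and t6 share exactly the 2 values {12, 22}; by pigeonhole those values go to them, so strike 12, 22 from t2, t3, t4, t7.
t2 must be 20 (only option left). Remove 20 from t5, t7.
t3 must be 14 (only option left). Eliminate 14 elsewhere: t4, t8.
That leaves t8 = 16. Remove 16 from t4.
So t4 = 10.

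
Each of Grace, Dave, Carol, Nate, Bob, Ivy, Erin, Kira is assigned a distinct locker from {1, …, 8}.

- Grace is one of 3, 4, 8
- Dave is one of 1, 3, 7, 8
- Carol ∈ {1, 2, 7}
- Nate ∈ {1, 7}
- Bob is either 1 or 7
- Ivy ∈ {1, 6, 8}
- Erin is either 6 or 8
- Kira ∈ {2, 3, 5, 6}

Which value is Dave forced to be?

Among the 8 variables, 4 fits only Grace (and all 8 values in {1, 2, 3, 4, 5, 6, 7, 8} must be used), so Grace = 4.
The 7 still-open variables together cover exactly {1, 2, 3, 5, 6, 7, 8} — 7 values for 7 variables — and 5 appears only in Kira's list, so Kira = 5.
The 6 still-open variables together cover exactly {1, 2, 3, 6, 7, 8} — 6 values for 6 variables — and 2 appears only in Carol's list, so Carol = 2.
The 5 still-open variables together cover exactly {1, 3, 6, 7, 8} — 5 values for 5 variables — and 3 appears only in Dave's list, so Dave = 3.

3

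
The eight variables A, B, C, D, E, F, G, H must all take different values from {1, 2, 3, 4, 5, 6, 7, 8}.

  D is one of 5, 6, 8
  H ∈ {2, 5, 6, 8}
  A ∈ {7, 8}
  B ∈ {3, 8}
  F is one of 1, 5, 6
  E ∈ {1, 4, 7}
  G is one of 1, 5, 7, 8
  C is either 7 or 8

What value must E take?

The 8 variables together cover exactly {1, 2, 3, 4, 5, 6, 7, 8} — 8 values for 8 variables — and 2 appears only in H's list, so H = 2.
The 7 still-open variables draw from only 7 values {1, 3, 4, 5, 6, 7, 8}, so each is used; only B can be 3, hence B = 3.
The 6 still-open variables together cover exactly {1, 4, 5, 6, 7, 8} — 6 values for 6 variables — and 4 appears only in E's list, so E = 4.

4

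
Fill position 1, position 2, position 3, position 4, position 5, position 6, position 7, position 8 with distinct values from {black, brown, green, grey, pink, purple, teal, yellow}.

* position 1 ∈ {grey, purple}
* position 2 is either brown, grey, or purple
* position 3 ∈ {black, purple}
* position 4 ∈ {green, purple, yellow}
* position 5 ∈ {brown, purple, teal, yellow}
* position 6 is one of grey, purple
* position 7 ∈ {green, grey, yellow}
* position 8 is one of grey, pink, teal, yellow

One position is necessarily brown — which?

position 2

The 8 variables together cover exactly {black, brown, green, grey, pink, purple, teal, yellow} — 8 values for 8 variables — and black appears only in position 3's list, so position 3 = black.
The 7 still-open variables together cover exactly {brown, green, grey, pink, purple, teal, yellow} — 7 values for 7 variables — and pink appears only in position 8's list, so position 8 = pink.
Among the 6 still-open variables, teal fits only position 5 (and all 6 values in {brown, green, grey, purple, teal, yellow} must be used), so position 5 = teal.
The 5 still-open variables together cover exactly {brown, green, grey, purple, yellow} — 5 values for 5 variables — and brown appears only in position 2's list, so position 2 = brown.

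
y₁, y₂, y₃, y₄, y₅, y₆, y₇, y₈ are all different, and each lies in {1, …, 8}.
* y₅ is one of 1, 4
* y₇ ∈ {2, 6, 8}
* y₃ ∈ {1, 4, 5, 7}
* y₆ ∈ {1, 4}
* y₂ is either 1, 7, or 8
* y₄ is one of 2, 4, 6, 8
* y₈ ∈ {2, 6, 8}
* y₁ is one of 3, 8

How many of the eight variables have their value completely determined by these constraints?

3

The 8 variables together cover exactly {1, 2, 3, 4, 5, 6, 7, 8} — 8 values for 8 variables — and 3 appears only in y₁'s list, so y₁ = 3.
The 7 still-open variables together cover exactly {1, 2, 4, 5, 6, 7, 8} — 7 values for 7 variables — and 5 appears only in y₃'s list, so y₃ = 5.
The 6 still-open variables draw from only 6 values {1, 2, 4, 6, 7, 8}, so each is used; only y₂ can be 7, hence y₂ = 7.
y₅ and y₆ share exactly the 2 values {1, 4}; by pigeonhole those values go to them, so strike 1, 4 from y₄.
Determined: y₁=3, y₂=7, y₃=5. The other variables each still have more than one consistent value. That makes 3.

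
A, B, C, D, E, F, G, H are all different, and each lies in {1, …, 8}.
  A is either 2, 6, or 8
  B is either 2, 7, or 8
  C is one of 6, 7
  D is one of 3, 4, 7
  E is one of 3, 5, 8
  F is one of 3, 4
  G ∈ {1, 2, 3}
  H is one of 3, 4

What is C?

6

Among the 8 variables, 1 fits only G (and all 8 values in {1, 2, 3, 4, 5, 6, 7, 8} must be used), so G = 1.
The 7 still-open variables draw from only 7 values {2, 3, 4, 5, 6, 7, 8}, so each is used; only E can be 5, hence E = 5.
F and H share exactly the 2 values {3, 4}; by pigeonhole those values go to them, so strike 3, 4 from D.
D's domain is down to {7}, so D = 7. Remove 7 from B, C.
So C = 6.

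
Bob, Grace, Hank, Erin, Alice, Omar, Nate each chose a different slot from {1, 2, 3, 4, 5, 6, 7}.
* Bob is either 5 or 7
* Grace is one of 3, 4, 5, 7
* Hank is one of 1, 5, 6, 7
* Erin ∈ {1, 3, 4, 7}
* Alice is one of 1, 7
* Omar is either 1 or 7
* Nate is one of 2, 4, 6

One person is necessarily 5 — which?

Bob

The 7 variables together cover exactly {1, 2, 3, 4, 5, 6, 7} — 7 values for 7 variables — and 2 appears only in Nate's list, so Nate = 2.
The 6 still-open variables draw from only 6 values {1, 3, 4, 5, 6, 7}, so each is used; only Hank can be 6, hence Hank = 6.
Alice and Omar between them cover only {1, 7} — a naked pair. Remove those values from Bob, Grace, Erin.
So 5 goes to Bob.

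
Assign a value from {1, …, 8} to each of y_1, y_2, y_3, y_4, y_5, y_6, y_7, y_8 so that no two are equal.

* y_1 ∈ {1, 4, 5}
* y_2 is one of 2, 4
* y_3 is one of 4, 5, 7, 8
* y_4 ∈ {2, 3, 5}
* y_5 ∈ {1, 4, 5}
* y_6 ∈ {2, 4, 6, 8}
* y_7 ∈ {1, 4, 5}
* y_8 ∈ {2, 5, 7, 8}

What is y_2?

The 8 variables together cover exactly {1, 2, 3, 4, 5, 6, 7, 8} — 8 values for 8 variables — and 3 appears only in y_4's list, so y_4 = 3.
The 7 still-open variables draw from only 7 values {1, 2, 4, 5, 6, 7, 8}, so each is used; only y_6 can be 6, hence y_6 = 6.
The 3 variables y_1, y_5, y_7 are confined to {1, 4, 5}, which locks those values in; drop them from y_2, y_3, y_8.
So y_2 = 2.

2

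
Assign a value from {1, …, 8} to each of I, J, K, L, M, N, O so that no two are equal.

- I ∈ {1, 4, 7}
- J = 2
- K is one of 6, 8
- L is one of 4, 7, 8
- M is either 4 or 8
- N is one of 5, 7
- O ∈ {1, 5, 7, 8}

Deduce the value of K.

J's domain is down to {2}, so J = 2.
The 6 still-open variables draw from only 6 values {1, 4, 5, 6, 7, 8}, so each is used; only K can be 6, hence K = 6.

6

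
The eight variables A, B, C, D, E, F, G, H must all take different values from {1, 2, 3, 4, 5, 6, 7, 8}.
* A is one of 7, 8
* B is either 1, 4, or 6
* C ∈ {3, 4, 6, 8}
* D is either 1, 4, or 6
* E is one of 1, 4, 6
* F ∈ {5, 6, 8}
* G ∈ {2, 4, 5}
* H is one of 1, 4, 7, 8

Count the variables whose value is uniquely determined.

3

The 8 variables draw from only 8 values {1, 2, 3, 4, 5, 6, 7, 8}, so each is used; only G can be 2, hence G = 2.
Among the 7 still-open variables, 3 fits only C (and all 7 values in {1, 3, 4, 5, 6, 7, 8} must be used), so C = 3.
The 6 still-open variables together cover exactly {1, 4, 5, 6, 7, 8} — 6 values for 6 variables — and 5 appears only in F's list, so F = 5.
The 3 variables B, D, E are confined to {1, 4, 6}, which locks those values in; drop them from H.
Determined: C=3, F=5, G=2. The other variables each still have more than one consistent value. That makes 3.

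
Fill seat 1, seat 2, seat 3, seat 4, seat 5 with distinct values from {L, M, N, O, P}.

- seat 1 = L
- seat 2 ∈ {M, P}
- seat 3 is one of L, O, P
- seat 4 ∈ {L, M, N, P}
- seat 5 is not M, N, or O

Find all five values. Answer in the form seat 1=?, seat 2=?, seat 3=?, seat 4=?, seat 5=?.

seat 1=L, seat 2=M, seat 3=O, seat 4=N, seat 5=P

seat 1 must be L (only option left). Strike L from seat 3, seat 4, seat 5.
seat 5 has just one choice, so seat 5 = P. So seat 2, seat 3, seat 4 can't be P.
That leaves seat 2 = M. Eliminate M elsewhere: seat 4.
seat 3's domain is down to {O}, so seat 3 = O.
seat 4's domain is down to {N}, so seat 4 = N.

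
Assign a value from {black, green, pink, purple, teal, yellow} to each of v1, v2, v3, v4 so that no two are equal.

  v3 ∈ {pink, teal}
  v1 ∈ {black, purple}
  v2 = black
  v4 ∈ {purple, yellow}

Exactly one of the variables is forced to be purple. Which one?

v2's domain is down to {black}, so v2 = black. Eliminate black elsewhere: v1.
So purple goes to v1.

v1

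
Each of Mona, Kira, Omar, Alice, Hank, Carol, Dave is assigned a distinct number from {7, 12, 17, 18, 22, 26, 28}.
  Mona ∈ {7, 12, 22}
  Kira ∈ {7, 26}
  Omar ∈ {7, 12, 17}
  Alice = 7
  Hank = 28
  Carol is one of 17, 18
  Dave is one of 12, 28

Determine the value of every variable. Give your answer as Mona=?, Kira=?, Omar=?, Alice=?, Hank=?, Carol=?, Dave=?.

Mona=22, Kira=26, Omar=17, Alice=7, Hank=28, Carol=18, Dave=12

Alice's domain is down to {7}, so Alice = 7. Strike 7 from Mona, Kira, Omar.
Hank has just one choice, so Hank = 28. Eliminate 28 elsewhere: Dave.
Dave's domain is down to {12}, so Dave = 12. So Mona, Omar can't be 12.
Mona's domain is down to {22}, so Mona = 22.
Kira has just one choice, so Kira = 26.
Omar's domain is down to {17}, so Omar = 17. Strike 17 from Carol.
Carol has just one choice, so Carol = 18.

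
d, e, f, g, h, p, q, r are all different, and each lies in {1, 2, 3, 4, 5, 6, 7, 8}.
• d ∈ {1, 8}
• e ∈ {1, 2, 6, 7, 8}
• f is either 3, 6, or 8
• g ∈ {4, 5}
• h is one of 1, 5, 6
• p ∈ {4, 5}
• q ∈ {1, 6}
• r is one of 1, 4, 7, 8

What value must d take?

8

The 8 variables draw from only 8 values {1, 2, 3, 4, 5, 6, 7, 8}, so each is used; only e can be 2, hence e = 2.
The 7 still-open variables together cover exactly {1, 3, 4, 5, 6, 7, 8} — 7 values for 7 variables — and 3 appears only in f's list, so f = 3.
Among the 6 still-open variables, 7 fits only r (and all 6 values in {1, 4, 5, 6, 7, 8} must be used), so r = 7.
Among the 5 still-open variables, 8 fits only d (and all 5 values in {1, 4, 5, 6, 8} must be used), so d = 8.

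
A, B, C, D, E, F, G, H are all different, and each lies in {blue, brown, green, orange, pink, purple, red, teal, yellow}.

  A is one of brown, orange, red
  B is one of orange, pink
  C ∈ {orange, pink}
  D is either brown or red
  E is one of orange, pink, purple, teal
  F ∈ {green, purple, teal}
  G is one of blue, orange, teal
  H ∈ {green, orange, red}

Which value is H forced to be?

The 8 variables draw from only 8 values {blue, brown, green, orange, pink, purple, red, teal}, so each is used; only G can be blue, hence G = blue.
B and C share exactly the 2 values {orange, pink}; by pigeonhole those values go to them, so strike orange, pink from A, E, H.
A and D between them cover only {brown, red} — a naked pair. Remove those values from H.
So H = green.

green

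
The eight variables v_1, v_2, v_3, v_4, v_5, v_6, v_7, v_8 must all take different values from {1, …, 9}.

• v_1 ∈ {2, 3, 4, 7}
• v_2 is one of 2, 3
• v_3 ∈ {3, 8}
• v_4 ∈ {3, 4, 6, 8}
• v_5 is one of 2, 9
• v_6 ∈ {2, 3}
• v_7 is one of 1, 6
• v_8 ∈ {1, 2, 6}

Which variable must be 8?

The 8 variables together cover exactly {1, 2, 3, 4, 6, 7, 8, 9} — 8 values for 8 variables — and 7 appears only in v_1's list, so v_1 = 7.
The 7 still-open variables together cover exactly {1, 2, 3, 4, 6, 8, 9} — 7 values for 7 variables — and 4 appears only in v_4's list, so v_4 = 4.
The 6 still-open variables draw from only 6 values {1, 2, 3, 6, 8, 9}, so each is used; only v_3 can be 8, hence v_3 = 8.

v_3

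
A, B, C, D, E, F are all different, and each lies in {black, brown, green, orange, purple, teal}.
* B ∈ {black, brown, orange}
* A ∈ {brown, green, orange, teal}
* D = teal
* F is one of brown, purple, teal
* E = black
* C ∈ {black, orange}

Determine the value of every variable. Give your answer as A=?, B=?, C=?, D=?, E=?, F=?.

A=green, B=brown, C=orange, D=teal, E=black, F=purple

D must be teal (only option left). Eliminate teal elsewhere: A, F.
E must be black (only option left). Eliminate black elsewhere: B, C.
C must be orange (only option left). Eliminate orange elsewhere: A, B.
B must be brown (only option left). So A, F can't be brown.
F's domain is down to {purple}, so F = purple.
That leaves A = green.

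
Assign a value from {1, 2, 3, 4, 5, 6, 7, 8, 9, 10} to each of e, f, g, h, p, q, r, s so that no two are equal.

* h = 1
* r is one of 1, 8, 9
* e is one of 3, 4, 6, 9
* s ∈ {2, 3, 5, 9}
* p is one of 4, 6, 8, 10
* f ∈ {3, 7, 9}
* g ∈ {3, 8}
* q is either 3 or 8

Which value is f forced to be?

7

h must be 1 (only option left). Eliminate 1 elsewhere: r.
g and q share exactly the 2 values {3, 8}; by pigeonhole those values go to them, so strike 3, 8 from e, f, p, r, s.
r has just one choice, so r = 9. So e, f, s can't be 9.
So f = 7.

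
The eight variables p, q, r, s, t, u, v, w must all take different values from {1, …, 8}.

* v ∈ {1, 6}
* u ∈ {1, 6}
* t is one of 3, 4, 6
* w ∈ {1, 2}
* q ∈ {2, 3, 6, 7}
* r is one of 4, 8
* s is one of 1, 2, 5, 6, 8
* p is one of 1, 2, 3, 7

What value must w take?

The 8 variables together cover exactly {1, 2, 3, 4, 5, 6, 7, 8} — 8 values for 8 variables — and 5 appears only in s's list, so s = 5.
The 7 still-open variables draw from only 7 values {1, 2, 3, 4, 6, 7, 8}, so each is used; only r can be 8, hence r = 8.
Among the 6 still-open variables, 4 fits only t (and all 6 values in {1, 2, 3, 4, 6, 7} must be used), so t = 4.
u and v between them cover only {1, 6} — a naked pair. Remove those values from p, q, w.
So w = 2.

2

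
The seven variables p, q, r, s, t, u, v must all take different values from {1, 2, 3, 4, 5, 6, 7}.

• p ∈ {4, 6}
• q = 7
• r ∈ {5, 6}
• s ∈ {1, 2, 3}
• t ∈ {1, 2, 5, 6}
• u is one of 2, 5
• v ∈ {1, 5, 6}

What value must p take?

4

q has just one choice, so q = 7.
Among the 6 still-open variables, 3 fits only s (and all 6 values in {1, 2, 3, 4, 5, 6} must be used), so s = 3.
Among the 5 still-open variables, 4 fits only p (and all 5 values in {1, 2, 4, 5, 6} must be used), so p = 4.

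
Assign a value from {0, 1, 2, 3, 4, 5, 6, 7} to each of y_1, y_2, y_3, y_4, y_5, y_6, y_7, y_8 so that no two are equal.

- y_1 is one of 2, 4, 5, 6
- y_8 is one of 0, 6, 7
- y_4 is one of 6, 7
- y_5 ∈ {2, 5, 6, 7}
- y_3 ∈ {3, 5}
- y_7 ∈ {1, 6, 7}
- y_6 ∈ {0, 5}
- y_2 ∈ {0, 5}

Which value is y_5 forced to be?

Among the 8 variables, 1 fits only y_7 (and all 8 values in {0, 1, 2, 3, 4, 5, 6, 7} must be used), so y_7 = 1.
The 7 still-open variables together cover exactly {0, 2, 3, 4, 5, 6, 7} — 7 values for 7 variables — and 3 appears only in y_3's list, so y_3 = 3.
Among the 6 still-open variables, 4 fits only y_1 (and all 6 values in {0, 2, 4, 5, 6, 7} must be used), so y_1 = 4.
The 5 still-open variables draw from only 5 values {0, 2, 5, 6, 7}, so each is used; only y_5 can be 2, hence y_5 = 2.

2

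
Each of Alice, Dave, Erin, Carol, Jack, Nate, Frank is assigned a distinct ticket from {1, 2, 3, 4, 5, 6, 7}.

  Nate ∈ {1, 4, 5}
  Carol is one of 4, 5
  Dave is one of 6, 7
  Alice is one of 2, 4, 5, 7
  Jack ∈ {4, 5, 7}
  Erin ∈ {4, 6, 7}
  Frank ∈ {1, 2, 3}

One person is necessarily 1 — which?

Nate

The 7 variables draw from only 7 values {1, 2, 3, 4, 5, 6, 7}, so each is used; only Frank can be 3, hence Frank = 3.
The 6 still-open variables together cover exactly {1, 2, 4, 5, 6, 7} — 6 values for 6 variables — and 1 appears only in Nate's list, so Nate = 1.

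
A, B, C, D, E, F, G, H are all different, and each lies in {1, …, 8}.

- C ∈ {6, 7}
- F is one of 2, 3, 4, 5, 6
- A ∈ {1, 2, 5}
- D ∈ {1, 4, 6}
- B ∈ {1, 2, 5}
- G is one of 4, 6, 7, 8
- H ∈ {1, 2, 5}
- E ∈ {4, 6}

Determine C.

7

The 8 variables together cover exactly {1, 2, 3, 4, 5, 6, 7, 8} — 8 values for 8 variables — and 3 appears only in F's list, so F = 3.
Among the 7 still-open variables, 8 fits only G (and all 7 values in {1, 2, 4, 5, 6, 7, 8} must be used), so G = 8.
Among the 6 still-open variables, 7 fits only C (and all 6 values in {1, 2, 4, 5, 6, 7} must be used), so C = 7.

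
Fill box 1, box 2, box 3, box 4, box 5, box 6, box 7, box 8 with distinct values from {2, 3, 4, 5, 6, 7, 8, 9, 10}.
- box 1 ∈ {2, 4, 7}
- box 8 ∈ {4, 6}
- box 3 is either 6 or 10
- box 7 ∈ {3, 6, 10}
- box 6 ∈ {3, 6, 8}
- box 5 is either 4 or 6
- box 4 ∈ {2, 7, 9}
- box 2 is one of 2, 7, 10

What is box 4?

The 8 variables together cover exactly {2, 3, 4, 6, 7, 8, 9, 10} — 8 values for 8 variables — and 8 appears only in box 6's list, so box 6 = 8.
The 7 still-open variables draw from only 7 values {2, 3, 4, 6, 7, 9, 10}, so each is used; only box 7 can be 3, hence box 7 = 3.
Among the 6 still-open variables, 9 fits only box 4 (and all 6 values in {2, 4, 6, 7, 9, 10} must be used), so box 4 = 9.

9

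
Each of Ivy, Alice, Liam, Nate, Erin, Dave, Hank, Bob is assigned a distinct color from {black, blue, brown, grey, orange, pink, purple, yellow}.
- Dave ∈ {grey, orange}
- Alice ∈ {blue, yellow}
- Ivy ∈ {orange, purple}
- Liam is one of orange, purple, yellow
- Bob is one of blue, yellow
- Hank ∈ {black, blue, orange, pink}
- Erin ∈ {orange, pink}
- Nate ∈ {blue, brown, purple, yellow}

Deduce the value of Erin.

Among the 8 variables, black fits only Hank (and all 8 values in {black, blue, brown, grey, orange, pink, purple, yellow} must be used), so Hank = black.
The 7 still-open variables together cover exactly {blue, brown, grey, orange, pink, purple, yellow} — 7 values for 7 variables — and brown appears only in Nate's list, so Nate = brown.
The 6 still-open variables draw from only 6 values {blue, grey, orange, pink, purple, yellow}, so each is used; only Dave can be grey, hence Dave = grey.
The 5 still-open variables together cover exactly {blue, orange, pink, purple, yellow} — 5 values for 5 variables — and pink appears only in Erin's list, so Erin = pink.

pink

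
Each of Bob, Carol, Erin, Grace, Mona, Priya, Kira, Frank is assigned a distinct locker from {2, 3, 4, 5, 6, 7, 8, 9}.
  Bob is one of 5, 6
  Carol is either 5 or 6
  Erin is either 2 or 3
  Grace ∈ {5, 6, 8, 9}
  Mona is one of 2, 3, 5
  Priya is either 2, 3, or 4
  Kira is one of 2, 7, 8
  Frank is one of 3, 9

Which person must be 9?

Among the 8 variables, 4 fits only Priya (and all 8 values in {2, 3, 4, 5, 6, 7, 8, 9} must be used), so Priya = 4.
The 7 still-open variables draw from only 7 values {2, 3, 5, 6, 7, 8, 9}, so each is used; only Kira can be 7, hence Kira = 7.
The 6 still-open variables together cover exactly {2, 3, 5, 6, 8, 9} — 6 values for 6 variables — and 8 appears only in Grace's list, so Grace = 8.
The 5 still-open variables draw from only 5 values {2, 3, 5, 6, 9}, so each is used; only Frank can be 9, hence Frank = 9.

Frank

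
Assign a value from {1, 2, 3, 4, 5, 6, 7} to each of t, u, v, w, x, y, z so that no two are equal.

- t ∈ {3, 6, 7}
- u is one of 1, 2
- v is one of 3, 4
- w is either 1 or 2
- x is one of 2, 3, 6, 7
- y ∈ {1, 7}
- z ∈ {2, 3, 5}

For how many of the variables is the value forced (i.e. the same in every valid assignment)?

3

The 7 variables draw from only 7 values {1, 2, 3, 4, 5, 6, 7}, so each is used; only v can be 4, hence v = 4.
Among the 6 still-open variables, 5 fits only z (and all 6 values in {1, 2, 3, 5, 6, 7} must be used), so z = 5.
u and w share exactly the 2 values {1, 2}; by pigeonhole those values go to them, so strike 1, 2 from x, y.
y has just one choice, so y = 7. Remove 7 from t, x.
Determined: v=4, y=7, z=5. The other variables each still have more than one consistent value. That makes 3.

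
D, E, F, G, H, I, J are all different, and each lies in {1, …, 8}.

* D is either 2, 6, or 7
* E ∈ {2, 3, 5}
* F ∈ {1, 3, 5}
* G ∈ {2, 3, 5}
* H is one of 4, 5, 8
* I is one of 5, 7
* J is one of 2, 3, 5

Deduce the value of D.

E, G, J share exactly the 3 values {2, 3, 5}; by pigeonhole those values go to them, so strike 2, 3, 5 from D, F, H, I.
F has just one choice, so F = 1.
I has just one choice, so I = 7. Strike 7 from D.
So D = 6.

6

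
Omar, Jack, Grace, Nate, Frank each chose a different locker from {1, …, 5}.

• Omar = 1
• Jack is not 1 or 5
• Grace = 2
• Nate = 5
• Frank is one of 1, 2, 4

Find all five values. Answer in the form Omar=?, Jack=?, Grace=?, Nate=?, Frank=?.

Omar has just one choice, so Omar = 1. Eliminate 1 elsewhere: Frank.
Grace has just one choice, so Grace = 2. Remove 2 from Jack, Frank.
Nate has just one choice, so Nate = 5.
Frank's domain is down to {4}, so Frank = 4. So Jack can't be 4.
Jack has just one choice, so Jack = 3.

Omar=1, Jack=3, Grace=2, Nate=5, Frank=4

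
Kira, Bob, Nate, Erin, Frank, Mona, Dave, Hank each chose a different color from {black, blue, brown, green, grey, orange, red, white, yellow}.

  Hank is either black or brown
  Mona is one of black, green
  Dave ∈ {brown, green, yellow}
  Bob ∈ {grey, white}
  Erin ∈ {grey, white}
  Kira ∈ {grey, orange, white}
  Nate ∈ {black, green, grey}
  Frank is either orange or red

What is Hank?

The 8 variables together cover exactly {black, brown, green, grey, orange, red, white, yellow} — 8 values for 8 variables — and red appears only in Frank's list, so Frank = red.
Among the 7 still-open variables, orange fits only Kira (and all 7 values in {black, brown, green, grey, orange, white, yellow} must be used), so Kira = orange.
The 6 still-open variables draw from only 6 values {black, brown, green, grey, white, yellow}, so each is used; only Dave can be yellow, hence Dave = yellow.
The 5 still-open variables together cover exactly {black, brown, green, grey, white} — 5 values for 5 variables — and brown appears only in Hank's list, so Hank = brown.

brown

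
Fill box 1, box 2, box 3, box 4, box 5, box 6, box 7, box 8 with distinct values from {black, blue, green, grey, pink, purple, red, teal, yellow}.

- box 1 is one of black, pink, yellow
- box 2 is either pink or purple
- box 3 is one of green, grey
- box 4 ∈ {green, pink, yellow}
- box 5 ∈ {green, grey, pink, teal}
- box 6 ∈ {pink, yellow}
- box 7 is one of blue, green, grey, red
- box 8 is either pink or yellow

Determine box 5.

teal

box 6 and box 8 between them cover only {pink, yellow} — a naked pair. Remove those values from box 1, box 2, box 4, box 5.
That leaves box 1 = black.
box 2 must be purple (only option left).
box 4 must be green (only option left). Remove green from box 3, box 5, box 7.
That leaves box 3 = grey. Remove grey from box 5, box 7.
So box 5 = teal.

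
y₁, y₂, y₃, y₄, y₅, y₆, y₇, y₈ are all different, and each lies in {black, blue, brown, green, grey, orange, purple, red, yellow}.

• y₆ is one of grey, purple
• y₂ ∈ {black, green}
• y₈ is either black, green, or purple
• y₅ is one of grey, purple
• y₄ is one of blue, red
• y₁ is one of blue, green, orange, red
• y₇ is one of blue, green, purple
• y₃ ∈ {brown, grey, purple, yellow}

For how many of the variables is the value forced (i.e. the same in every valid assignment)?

y₅ and y₆ share exactly the 2 values {grey, purple}; by pigeonhole those values go to them, so strike grey, purple from y₃, y₇, y₈.
The 2 variables y₂ and y₈ are confined to {black, green}, which locks those values in; drop them from y₁, y₇.
y₇'s domain is down to {blue}, so y₇ = blue. So y₁, y₄ can't be blue.
That leaves y₄ = red. Strike red from y₁.
y₁ must be orange (only option left).
Determined: y₁=orange, y₄=red, y₇=blue. The other variables each still have more than one consistent value. That makes 3.

3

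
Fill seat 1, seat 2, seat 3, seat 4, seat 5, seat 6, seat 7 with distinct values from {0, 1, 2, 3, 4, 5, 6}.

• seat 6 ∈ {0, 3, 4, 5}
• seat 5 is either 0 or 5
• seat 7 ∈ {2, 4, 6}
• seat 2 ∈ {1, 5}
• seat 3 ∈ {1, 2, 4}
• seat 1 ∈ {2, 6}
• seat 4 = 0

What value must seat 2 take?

1

seat 4 must be 0 (only option left). Eliminate 0 elsewhere: seat 5, seat 6.
That leaves seat 5 = 5. Strike 5 from seat 2, seat 6.
So seat 2 = 1.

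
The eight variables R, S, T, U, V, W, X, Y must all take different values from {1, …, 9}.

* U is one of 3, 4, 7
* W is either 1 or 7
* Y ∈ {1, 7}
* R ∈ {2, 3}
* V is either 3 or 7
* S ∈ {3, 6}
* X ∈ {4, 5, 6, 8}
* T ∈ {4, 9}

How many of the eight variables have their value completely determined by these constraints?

5

W and Y between them cover only {1, 7} — a naked pair. Remove those values from U, V.
That leaves V = 3. Remove 3 from R, S, U.
R must be 2 (only option left).
That leaves S = 6. Remove 6 from X.
That leaves U = 4. Remove 4 from T, X.
That leaves T = 9.
Determined: R=2, S=6, T=9, U=4, V=3. The other variables each still have more than one consistent value. That makes 5.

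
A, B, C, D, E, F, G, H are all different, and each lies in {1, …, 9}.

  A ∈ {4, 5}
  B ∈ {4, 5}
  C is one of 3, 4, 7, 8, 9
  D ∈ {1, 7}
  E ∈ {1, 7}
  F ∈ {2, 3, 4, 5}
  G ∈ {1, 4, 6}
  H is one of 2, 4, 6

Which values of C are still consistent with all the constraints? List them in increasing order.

8, 9

The 2 variables A and B are confined to {4, 5}, which locks those values in; drop them from C, F, G, H.
D and E between them cover only {1, 7} — a naked pair. Remove those values from C, G.
G must be 6 (only option left). Eliminate 6 elsewhere: H.
H has just one choice, so H = 2. So F can't be 2.
F's domain is down to {3}, so F = 3. So C can't be 3.
No further eliminations apply; C can still be any of 8, 9.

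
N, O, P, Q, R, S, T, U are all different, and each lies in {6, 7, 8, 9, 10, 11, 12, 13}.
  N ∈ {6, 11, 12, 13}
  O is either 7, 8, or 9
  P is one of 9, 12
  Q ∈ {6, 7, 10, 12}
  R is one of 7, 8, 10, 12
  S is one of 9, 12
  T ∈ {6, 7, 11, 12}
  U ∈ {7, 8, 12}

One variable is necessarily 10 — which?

R

Among the 8 variables, 13 fits only N (and all 8 values in {6, 7, 8, 9, 10, 11, 12, 13} must be used), so N = 13.
The 7 still-open variables together cover exactly {6, 7, 8, 9, 10, 11, 12} — 7 values for 7 variables — and 11 appears only in T's list, so T = 11.
The 6 still-open variables draw from only 6 values {6, 7, 8, 9, 10, 12}, so each is used; only Q can be 6, hence Q = 6.
Among the 5 still-open variables, 10 fits only R (and all 5 values in {7, 8, 9, 10, 12} must be used), so R = 10.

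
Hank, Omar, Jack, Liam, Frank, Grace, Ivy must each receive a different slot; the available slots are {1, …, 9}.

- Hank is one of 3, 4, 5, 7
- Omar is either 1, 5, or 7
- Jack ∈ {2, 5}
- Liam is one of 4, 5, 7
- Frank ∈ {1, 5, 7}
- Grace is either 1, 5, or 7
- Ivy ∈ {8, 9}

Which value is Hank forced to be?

Omar, Frank, Grace share exactly the 3 values {1, 5, 7}; by pigeonhole those values go to them, so strike 1, 5, 7 from Hank, Jack, Liam.
That leaves Jack = 2.
That leaves Liam = 4. Strike 4 from Hank.
So Hank = 3.

3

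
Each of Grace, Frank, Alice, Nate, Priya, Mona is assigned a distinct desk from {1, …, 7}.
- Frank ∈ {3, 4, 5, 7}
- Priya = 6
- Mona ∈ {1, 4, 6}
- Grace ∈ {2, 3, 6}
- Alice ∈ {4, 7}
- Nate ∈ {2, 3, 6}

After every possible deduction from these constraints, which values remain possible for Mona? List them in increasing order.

1, 4

Priya has just one choice, so Priya = 6. Remove 6 from Grace, Nate, Mona.
The 2 variables Grace and Nate are confined to {2, 3}, which locks those values in; drop them from Frank.
No further eliminations apply; Mona can still be any of 1, 4.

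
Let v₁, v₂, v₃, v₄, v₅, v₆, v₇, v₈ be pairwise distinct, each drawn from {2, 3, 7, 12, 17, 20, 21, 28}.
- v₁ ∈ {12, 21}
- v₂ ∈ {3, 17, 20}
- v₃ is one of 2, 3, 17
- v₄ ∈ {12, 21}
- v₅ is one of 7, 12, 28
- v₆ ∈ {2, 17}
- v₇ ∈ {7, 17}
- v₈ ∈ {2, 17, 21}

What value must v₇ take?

The 8 variables together cover exactly {2, 3, 7, 12, 17, 20, 21, 28} — 8 values for 8 variables — and 20 appears only in v₂'s list, so v₂ = 20.
The 7 still-open variables together cover exactly {2, 3, 7, 12, 17, 21, 28} — 7 values for 7 variables — and 3 appears only in v₃'s list, so v₃ = 3.
The 6 still-open variables together cover exactly {2, 7, 12, 17, 21, 28} — 6 values for 6 variables — and 28 appears only in v₅'s list, so v₅ = 28.
The 5 still-open variables together cover exactly {2, 7, 12, 17, 21} — 5 values for 5 variables — and 7 appears only in v₇'s list, so v₇ = 7.

7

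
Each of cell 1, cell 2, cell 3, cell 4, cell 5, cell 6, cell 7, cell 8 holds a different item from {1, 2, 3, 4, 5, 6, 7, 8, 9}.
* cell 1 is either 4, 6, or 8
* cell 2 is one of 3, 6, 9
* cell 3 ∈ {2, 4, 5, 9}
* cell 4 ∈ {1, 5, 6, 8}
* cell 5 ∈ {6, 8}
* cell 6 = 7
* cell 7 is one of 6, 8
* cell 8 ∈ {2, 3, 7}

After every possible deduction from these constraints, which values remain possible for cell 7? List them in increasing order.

6, 8

cell 6 must be 7 (only option left). Remove 7 from cell 8.
cell 5 and cell 7 between them cover only {6, 8} — a naked pair. Remove those values from cell 1, cell 2, cell 4.
cell 1's domain is down to {4}, so cell 1 = 4. So cell 3 can't be 4.
No further eliminations apply; cell 7 can still be any of 6, 8.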